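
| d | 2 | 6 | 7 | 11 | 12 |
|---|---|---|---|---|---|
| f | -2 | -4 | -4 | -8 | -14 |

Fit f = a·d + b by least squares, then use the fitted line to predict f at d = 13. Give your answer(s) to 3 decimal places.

Forming MᵀM = [[354, 38]; [38, 5]] and Mᵀf = [-312, -32]ᵀ gives MᵀM·[a, b]ᵀ = Mᵀf.
det = 354·5 − 38² = 326.
a = ((-312)·5 − 38·(-32))/326 = -172/163; b = (354·(-32) − 38·(-312))/326 = 264/163.
At d = 13: f̂ = (-172/163)·(13) + (264/163)·(1) = -1972/163.

f̂ = -12.098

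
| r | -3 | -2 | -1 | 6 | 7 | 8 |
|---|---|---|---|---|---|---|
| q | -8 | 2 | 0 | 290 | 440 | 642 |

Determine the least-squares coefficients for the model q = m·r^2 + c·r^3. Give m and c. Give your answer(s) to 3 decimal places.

Sums needed: Σr^2·r^2 = 7891, Σr^2·r^3 = 57075, Σr^3·r^3 = 427243.
And Σr^2·q = 73024, Σr^3·q = 542464.
So AᵀA·[m, c]ᵀ = Aᵀq: [[7891, 57075]; [57075, 427243]]·[m, c]ᵀ = [73024, 542464]ᵀ.
det = 7891·427243 − 57075² = 113818888.
m = (73024·427243 − 57075·542464)/113818888 = 29732504/14227361; c = (7891·542464 − 57075·73024)/113818888 = 14092328/14227361.

m = 2.090, c = 0.991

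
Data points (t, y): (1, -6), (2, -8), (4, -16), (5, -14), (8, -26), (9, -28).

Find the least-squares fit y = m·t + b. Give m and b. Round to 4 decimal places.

Forming XᵀX = [[191, 29]; [29, 6]] and Xᵀy = [-616, -98]ᵀ gives XᵀX·[m, b]ᵀ = Xᵀy.
Δ = 191·6 − 29² = 305.
m = ((-616)·6 − 29·(-98))/305 = -14/5; b = (191·(-98) − 29·(-616))/305 = -14/5.

m = -2.8000, b = -2.8000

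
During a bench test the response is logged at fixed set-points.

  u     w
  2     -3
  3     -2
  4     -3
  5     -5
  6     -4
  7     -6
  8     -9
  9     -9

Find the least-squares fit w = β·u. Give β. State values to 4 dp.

β = -0.9437

Compute the Gram sums: Σu·u = 284.
Moment sums: Σu·w = -268.
MᵀM·[β]ᵀ = Mᵀw becomes [[284]]·[β]ᵀ = [-268]ᵀ.
β = (-268)/284 = -0.943662.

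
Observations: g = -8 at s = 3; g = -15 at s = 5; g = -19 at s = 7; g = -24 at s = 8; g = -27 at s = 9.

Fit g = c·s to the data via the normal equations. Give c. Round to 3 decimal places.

Normal-equation sums: Σs·s = 228.
Moment sums: Σs·g = -667.
AᵀA·[c]ᵀ = Aᵀg becomes [[228]]·[c]ᵀ = [-667]ᵀ.
Hence c = -667 / 228 ≈ -2.92544.

c = -2.925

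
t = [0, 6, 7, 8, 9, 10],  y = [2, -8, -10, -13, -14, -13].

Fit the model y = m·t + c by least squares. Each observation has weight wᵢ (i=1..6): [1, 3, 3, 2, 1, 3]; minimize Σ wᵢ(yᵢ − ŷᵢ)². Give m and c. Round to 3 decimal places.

Forming AᵀWA = [[764, 94]; [94, 13]] and AᵀWy = [-1078, -131]ᵀ gives AᵀWA·[m, c]ᵀ = AᵀWy.
Determinant 764·13 − 94² = 1096.
m = ((-1078)·13 − 94·(-131))/1096 = -425/274; c = (764·(-131) − 94·(-1078))/1096 = 156/137.

m = -1.551, c = 1.139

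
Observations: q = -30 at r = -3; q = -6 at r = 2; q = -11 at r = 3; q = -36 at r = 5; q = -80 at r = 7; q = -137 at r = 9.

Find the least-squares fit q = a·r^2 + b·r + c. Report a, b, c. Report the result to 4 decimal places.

a = -2.0020, b = 3.1077, c = -2.8531

Entries of MᵀM: Σr^2·r^2 = 9765, Σr^2·r = 1205, Σr^2 = 177, Σr·r = 177, Σr = 23, Σ1 = 6.
Right-hand side: Σr^2·q = -16310, Σr·q = -1928, Σq = -300.
MᵀM·[a, b, c]ᵀ = Mᵀq becomes [[9765, 1205, 177]; [1205, 177, 23]; [177, 23, 6]]·[a, b, c]ᵀ = [-16310, -1928, -300]ᵀ.
Inverting the 3×3 Gram matrix, [a, b, c]ᵀ = [-58403/29172, 30219/9724, -41615/14586]ᵀ.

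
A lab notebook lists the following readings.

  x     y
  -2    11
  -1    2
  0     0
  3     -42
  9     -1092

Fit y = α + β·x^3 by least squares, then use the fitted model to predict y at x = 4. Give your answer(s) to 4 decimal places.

ŷ = -96.3305

Entries of MᵀM: Σ1 = 5, Σx^3 = 747, Σx^3·x^3 = 532235.
Moment sums: Σy = -1121, Σx^3·y = -797292.
Normal equations: [[5, 747]; [747, 532235]]·[α, β]ᵀ = [-1121, -797292]ᵀ.
Eliminating β: 532235·(row 1) − 747·(row 2) gives 2103166·α = 532235·(-1121) − 747·(-797292) = -1058311, so α = -1058311/2103166.
Then β = ((-797292) − 747·(-1058311/2103166))/532235 = -3149073/2103166.
At x = 4: ŷ = (-1058311/2103166)·(1) + (-3149073/2103166)·(64) = -202598983/2103166.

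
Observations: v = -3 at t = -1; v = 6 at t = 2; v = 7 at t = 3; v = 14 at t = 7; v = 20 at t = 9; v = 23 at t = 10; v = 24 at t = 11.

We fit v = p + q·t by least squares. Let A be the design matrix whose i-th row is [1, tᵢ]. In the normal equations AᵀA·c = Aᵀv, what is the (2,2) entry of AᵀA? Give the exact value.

365

Row 2 ↔ basis t, column 2 ↔ basis t, so (AᵀA)_{2,2} = Σᵢ (t)·(t) = (-1)·(-1) + (2)·(2) + (3)·(3) + (7)·(7) + (9)·(9) + (10)·(10) + (11)·(11) = 365.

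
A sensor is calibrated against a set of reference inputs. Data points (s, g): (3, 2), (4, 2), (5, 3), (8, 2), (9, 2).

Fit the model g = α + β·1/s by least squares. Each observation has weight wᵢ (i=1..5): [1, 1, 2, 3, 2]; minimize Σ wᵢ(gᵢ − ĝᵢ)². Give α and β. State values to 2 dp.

Setting ∂/∂α … = 0 gives: 9·α + (569/360)·β = 20;  (569/360)·α + (42143/129600)·β = 641/180.
(Σwᵢ·1 = 9, Σwᵢ·1/s = 569/360, Σwᵢ·1/s·1/s = 42143/129600, Σwᵢ·g = 20, Σwᵢ·1/s·g = 641/180.)
det = 9·(42143/129600) − (569/360)² = 27763/64800.
α = (20·(42143/129600) − (569/360)·(641/180))/(27763/64800) = 56701/27763; β = (9·(641/180) − (569/360)·20)/(27763/64800) = 28440/27763.

α = 2.04, β = 1.02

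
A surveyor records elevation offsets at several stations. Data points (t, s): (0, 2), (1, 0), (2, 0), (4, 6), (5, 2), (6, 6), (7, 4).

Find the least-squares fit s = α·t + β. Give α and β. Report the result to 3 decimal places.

The normal system AᵀA·[α, β]ᵀ = Aᵀs is [[131, 25]; [25, 7]]·[α, β]ᵀ = [98, 20]ᵀ.
Eliminating β: 7·(row 1) − 25·(row 2) gives 292·α = 7·98 − 25·20 = 186, so α = 93/146.
Then β = (20 − 25·(93/146))/7 = 85/146.

α = 0.637, β = 0.582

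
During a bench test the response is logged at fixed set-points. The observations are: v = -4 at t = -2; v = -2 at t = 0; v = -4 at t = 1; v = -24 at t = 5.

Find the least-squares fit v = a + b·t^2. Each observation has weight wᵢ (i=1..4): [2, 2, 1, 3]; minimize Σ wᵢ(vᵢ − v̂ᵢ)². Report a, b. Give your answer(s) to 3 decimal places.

a = -1.667, b = -0.889

Sums needed: Σwᵢ·1 = 8, Σwᵢ·t^2 = 84, Σwᵢ·t^2·t^2 = 1908.
Moment sums: Σwᵢ·v = -88, Σwᵢ·t^2·v = -1836.
Determinant 8·1908 − 84² = 8208.
a = ((-88)·1908 − 84·(-1836))/8208 = -5/3; b = (8·(-1836) − 84·(-88))/8208 = -8/9.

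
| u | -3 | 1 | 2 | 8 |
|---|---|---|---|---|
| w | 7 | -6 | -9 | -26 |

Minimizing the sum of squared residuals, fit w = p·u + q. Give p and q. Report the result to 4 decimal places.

Entries of MᵀM: Σu·u = 78, Σu = 8, Σ1 = 4.
Moment sums: Σu·w = -253, Σw = -34.
Eliminating q: 4·(row 1) − 8·(row 2) gives 248·p = 4·(-253) − 8·(-34) = -740, so p = -185/62.
Then q = ((-34) − 8·(-185/62))/4 = -157/62.

p = -2.9839, q = -2.5323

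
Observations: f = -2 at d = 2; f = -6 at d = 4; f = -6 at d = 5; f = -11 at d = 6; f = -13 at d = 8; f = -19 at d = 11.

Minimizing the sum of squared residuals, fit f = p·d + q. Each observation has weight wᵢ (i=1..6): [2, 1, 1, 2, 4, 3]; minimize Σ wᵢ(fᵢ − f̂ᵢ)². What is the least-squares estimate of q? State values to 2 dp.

The normal equations are: 740·p + 90·q = -1237;  90·p + 13·q = -147.
Δ = 740·13 − 90² = 1520.
p = ((-1237)·13 − 90·(-147))/1520 = -2851/1520; q = (740·(-147) − 90·(-1237))/1520 = 255/152.

q = 1.68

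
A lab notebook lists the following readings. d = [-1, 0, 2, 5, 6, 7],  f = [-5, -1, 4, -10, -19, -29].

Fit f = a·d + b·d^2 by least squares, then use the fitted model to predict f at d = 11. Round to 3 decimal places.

Normal-equation sums: Σd·d = 115, Σd·d^2 = 691, Σd^2·d^2 = 4339.
For Mᵀf: Σd·f = -354, Σd^2·f = -2344.
Determinant 115·4339 − 691² = 21504.
a = ((-354)·4339 − 691·(-2344))/21504 = 41849/10752; b = (115·(-2344) − 691·(-354))/21504 = -12473/10752.
At d = 11: f̂ = (41849/10752)·(11) + (-12473/10752)·(121) = -74921/768.

f̂ = -97.553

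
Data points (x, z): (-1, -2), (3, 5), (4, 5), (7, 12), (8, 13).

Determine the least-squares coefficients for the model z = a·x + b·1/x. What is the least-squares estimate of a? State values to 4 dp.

a = 1.6130

The normal equations are: 139·a + 5·b = 225;  5·a + (34141/28224)·b = 1387/168.
(Σx·x = 139, Σx·1/x = 5, Σ1/x·1/x = 34141/28224, Σx·z = 225, Σ1/x·z = 1387/168.)
det = 139·(34141/28224) − 5² = 4039999/28224.
a = (225·(34141/28224) − 5·(1387/168))/(4039999/28224) = 6516645/4039999; b = (139·(1387/168) − 5·225)/(4039999/28224) = 637224/4039999.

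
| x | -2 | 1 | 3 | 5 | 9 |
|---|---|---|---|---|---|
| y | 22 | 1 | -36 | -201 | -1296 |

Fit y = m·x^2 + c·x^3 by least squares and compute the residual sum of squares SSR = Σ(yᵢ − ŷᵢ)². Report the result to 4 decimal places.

SSR = 3.8219

Sums needed: Σx^2·x^2 = 7284, Σx^2·x^3 = 62386, Σx^3·x^3 = 547860.
Moment sums: Σx^2·y = -110236, Σx^3·y = -971056.
AᵀA·[m, c]ᵀ = Aᵀy becomes [[7284, 62386]; [62386, 547860]]·[m, c]ᵀ = [-110236, -971056]ᵀ.
Δ = 7284·547860 − 62386² = 98599244.
m = ((-110236)·547860 − 62386·(-971056))/98599244 = 46601164/24649811; c = (7284·(-971056) − 62386·(-110236))/98599244 = -48997202/24649811.
Residuals: -36086430/24649811, 27045849/24649811, 16120782/24649811, 5009139/24649811, -1889082/24649811; SSR = 94209570/24649811.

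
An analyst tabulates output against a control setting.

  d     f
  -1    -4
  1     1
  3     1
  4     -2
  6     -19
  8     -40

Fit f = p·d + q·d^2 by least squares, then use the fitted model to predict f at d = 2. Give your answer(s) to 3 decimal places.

f̂ = 2.494

Sums needed: Σd·d = 127, Σd·d^2 = 819, Σd^2·d^2 = 5731.
For Mᵀf: Σd·f = -434, Σd^2·f = -3270.
Normal equations: [[127, 819]; [819, 5731]]·[p, q]ᵀ = [-434, -3270]ᵀ.
Determinant 127·5731 − 819² = 57076.
p = ((-434)·5731 − 819·(-3270))/57076 = 47719/14269; q = (127·(-3270) − 819·(-434))/57076 = -14961/14269.
At d = 2: f̂ = (47719/14269)·(2) + (-14961/14269)·(4) = 35594/14269.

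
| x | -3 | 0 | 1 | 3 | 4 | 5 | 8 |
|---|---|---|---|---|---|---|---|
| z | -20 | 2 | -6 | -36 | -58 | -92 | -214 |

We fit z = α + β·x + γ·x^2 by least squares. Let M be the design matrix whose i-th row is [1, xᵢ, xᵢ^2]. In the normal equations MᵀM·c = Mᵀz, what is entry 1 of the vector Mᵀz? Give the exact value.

-424

Entry 1 ↔ basis 1, so (Mᵀz)_{1} = Σᵢ zᵢ = (1)·(-20) + (1)·(2) + (1)·(-6) + (1)·(-36) + (1)·(-58) + (1)·(-92) + (1)·(-214) = -424.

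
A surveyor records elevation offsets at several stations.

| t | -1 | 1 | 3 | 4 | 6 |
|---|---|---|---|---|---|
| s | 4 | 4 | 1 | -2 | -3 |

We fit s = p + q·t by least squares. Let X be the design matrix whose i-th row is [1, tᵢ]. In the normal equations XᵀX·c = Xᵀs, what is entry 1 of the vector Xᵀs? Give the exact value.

Entry 1 ↔ basis 1, so (Xᵀs)_{1} = Σᵢ sᵢ = (1)·(4) + (1)·(4) + (1)·(1) + (1)·(-2) + (1)·(-3) = 4.

4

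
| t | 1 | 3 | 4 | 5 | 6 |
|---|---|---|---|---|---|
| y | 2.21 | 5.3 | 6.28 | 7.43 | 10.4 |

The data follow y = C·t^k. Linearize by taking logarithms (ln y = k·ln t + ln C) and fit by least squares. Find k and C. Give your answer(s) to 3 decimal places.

k = 0.813, C = 2.165

Linearized form: ln y = k·ln t + ln C. From the 5 transformed points,
Σln t = 5.8861, Σ(ln t)² = 8.9295, Σln y = 8.6454, Σln t·ln y = 11.8030.
Normal system: [[8.9295, 5.8861]; [5.8861, 5]]·[k, ln C]ᵀ = [11.8030, 8.6454]ᵀ.
Δ = 8.9295·5 − (5.8861)² = 10.0010; k = (11.8030·5 − 5.8861·8.6454)/10.0010 = 0.81265, ln C = (8.9295·8.6454 − 5.8861·11.8030)/10.0010 = 0.77241, so C = exp(0.77241) = 2.16497.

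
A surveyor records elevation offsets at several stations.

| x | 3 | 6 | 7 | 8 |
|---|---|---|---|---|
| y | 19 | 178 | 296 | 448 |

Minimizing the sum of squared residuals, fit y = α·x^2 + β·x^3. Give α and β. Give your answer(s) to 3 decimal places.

From the data, Σx^2·x^2 = 7874, Σx^2·x^3 = 57594, Σx^3·x^3 = 427178.
Right-hand side: Σx^2·y = 49755, Σx^3·y = 369865.
Normal equations: [[7874, 57594]; [57594, 427178]]·[α, β]ᵀ = [49755, 369865]ᵀ.
Δ = 7874·427178 − 57594² = 46530736.
α = (49755·427178 − 57594·369865)/46530736 = -11940855/11632684; β = (7874·369865 − 57594·49755)/46530736 = 11681885/11632684.

α = -1.026, β = 1.004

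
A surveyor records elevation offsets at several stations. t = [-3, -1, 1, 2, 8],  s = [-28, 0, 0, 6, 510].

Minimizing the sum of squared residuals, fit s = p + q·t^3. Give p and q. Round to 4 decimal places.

p = -0.7599, q = 0.9976

With design matrix M, MᵀM = [[5, 493]; [493, 262939]] and Mᵀs = [488, 261924]ᵀ.
Eliminating q: 262939·(row 1) − 493·(row 2) gives 1071646·p = 262939·488 − 493·261924 = -814300, so p = -23950/31519.
Then q = (261924 − 493·(-23950/31519))/262939 = 534518/535823.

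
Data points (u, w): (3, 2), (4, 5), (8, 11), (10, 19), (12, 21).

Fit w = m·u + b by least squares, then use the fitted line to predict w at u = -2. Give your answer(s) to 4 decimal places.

Compute the Gram sums: Σu·u = 333, Σu = 37, Σ1 = 5.
For Aᵀw: Σu·w = 556, Σw = 58.
AᵀA·[m, b]ᵀ = Aᵀw becomes [[333, 37]; [37, 5]]·[m, b]ᵀ = [556, 58]ᵀ.
det = 333·5 − 37² = 296.
m = (556·5 − 37·58)/296 = 317/148; b = (333·58 − 37·556)/296 = -17/4.
At u = -2: ŵ = (317/148)·(-2) + (-17/4)·(1) = -1263/148.

ŵ = -8.5338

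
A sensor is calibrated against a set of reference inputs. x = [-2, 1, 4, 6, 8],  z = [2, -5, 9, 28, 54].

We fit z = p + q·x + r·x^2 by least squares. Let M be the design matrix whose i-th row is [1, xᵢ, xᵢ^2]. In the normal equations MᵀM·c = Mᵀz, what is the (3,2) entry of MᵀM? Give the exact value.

Row 3 ↔ basis x^2, column 2 ↔ basis x, so (MᵀM)_{3,2} = Σᵢ (x^2)·(x) = (4)·(-2) + (1)·(1) + (16)·(4) + (36)·(6) + (64)·(8) = 785.

785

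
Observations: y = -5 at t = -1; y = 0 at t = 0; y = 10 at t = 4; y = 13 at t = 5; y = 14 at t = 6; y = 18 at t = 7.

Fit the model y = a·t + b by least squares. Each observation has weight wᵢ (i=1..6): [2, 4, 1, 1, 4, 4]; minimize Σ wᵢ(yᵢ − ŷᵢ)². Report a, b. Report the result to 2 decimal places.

Setting ∂/∂a … = 0 gives: 383·a + 59·b = 955;  59·a + 16·b = 141.
(Σwᵢ·t·t = 383, Σwᵢ·t = 59, Σwᵢ·1 = 16, Σwᵢ·t·y = 955, Σwᵢ·y = 141.)
Determinant 383·16 − 59² = 2647.
a = (955·16 − 59·141)/2647 = 6961/2647; b = (383·141 − 59·955)/2647 = -2342/2647.

a = 2.63, b = -0.88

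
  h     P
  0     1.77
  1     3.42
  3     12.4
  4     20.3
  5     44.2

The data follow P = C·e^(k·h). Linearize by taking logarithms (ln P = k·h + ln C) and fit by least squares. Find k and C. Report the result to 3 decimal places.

Taking logs, ln P = k·h + ln C, so regress ln P on h.
AᵀA = [[51.0000, 13.0000]; [13.0000, 5]], rhs = [39.7688, 11.1177]ᵀ  (here Σh = 13.0000, Σ(h)² = 51.0000, Σln P = 11.1177, Σh·ln P = 39.7688).
Slope k = (n·Σh·ln P − Σh·Σln P)/(n·Σ(h)² − (Σh)²) = (5·39.7688 − 13.0000·11.1177)/86.0000 = 0.63156; ln C = (Σln P − k·Σh)/n = 0.58146, so C = exp(0.58146) = 1.78865.

k = 0.632, C = 1.789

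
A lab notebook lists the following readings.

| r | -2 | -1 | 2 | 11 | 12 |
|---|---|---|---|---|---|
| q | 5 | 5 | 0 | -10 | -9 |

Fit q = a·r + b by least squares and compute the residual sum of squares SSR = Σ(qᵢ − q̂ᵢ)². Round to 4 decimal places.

Entries of XᵀX: Σr·r = 274, Σr = 22, Σ1 = 5.
Moment sums: Σr·q = -233, Σq = -9.
Δ = 274·5 − 22² = 886.
a = ((-233)·5 − 22·(-9))/886 = -967/886; b = (274·(-9) − 22·(-233))/886 = 1330/443.
Residuals: -82/443, 803/886, -363/443, -883/886, 485/443; SSR = 3295/886.

SSR = 3.7190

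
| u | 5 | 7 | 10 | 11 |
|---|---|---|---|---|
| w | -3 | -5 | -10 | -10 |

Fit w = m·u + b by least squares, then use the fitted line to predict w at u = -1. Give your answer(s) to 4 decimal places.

Normal-equation sums: Σu·u = 295, Σu = 33, Σ1 = 4.
And Σu·w = -260, Σw = -28.
MᵀM·[m, b]ᵀ = Mᵀw becomes [[295, 33]; [33, 4]]·[m, b]ᵀ = [-260, -28]ᵀ.
det = 295·4 − 33² = 91.
m = ((-260)·4 − 33·(-28))/91 = -116/91; b = (295·(-28) − 33·(-260))/91 = 320/91.
At u = -1: ŵ = (-116/91)·(-1) + (320/91)·(1) = 436/91.

ŵ = 4.7912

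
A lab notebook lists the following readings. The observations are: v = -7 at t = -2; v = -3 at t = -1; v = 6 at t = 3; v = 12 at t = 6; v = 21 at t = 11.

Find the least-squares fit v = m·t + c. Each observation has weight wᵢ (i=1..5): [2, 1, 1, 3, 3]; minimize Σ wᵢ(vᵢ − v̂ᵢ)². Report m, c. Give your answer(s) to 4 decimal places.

m = 2.1165, c = -1.5709

From the data, Σwᵢ·t·t = 489, Σwᵢ·t = 49, Σwᵢ·1 = 10.
Right-hand side: Σwᵢ·t·v = 958, Σwᵢ·v = 88.
det = 489·10 − 49² = 2489.
m = (958·10 − 49·88)/2489 = 5268/2489; c = (489·88 − 49·958)/2489 = -3910/2489.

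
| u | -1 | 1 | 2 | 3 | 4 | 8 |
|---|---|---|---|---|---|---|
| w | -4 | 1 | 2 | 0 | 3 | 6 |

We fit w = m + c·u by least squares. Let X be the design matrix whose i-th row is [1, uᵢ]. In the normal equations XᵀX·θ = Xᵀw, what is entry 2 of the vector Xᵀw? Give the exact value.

Entry 2 ↔ basis u, so (Xᵀw)_{2} = Σᵢ (u)·wᵢ = (-1)·(-4) + (1)·(1) + (2)·(2) + (3)·(0) + (4)·(3) + (8)·(6) = 69.

69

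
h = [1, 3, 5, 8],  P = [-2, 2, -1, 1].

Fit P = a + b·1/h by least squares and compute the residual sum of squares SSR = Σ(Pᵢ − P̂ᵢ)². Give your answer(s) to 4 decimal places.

XᵀX·[a, b]ᵀ = XᵀP reads: 4·a + (199/120)·b = 0;  (199/120)·a + (16801/14400)·b = -169/120.
(Σ1 = 4, Σ1/h = 199/120, Σ1/h·1/h = 16801/14400, ΣP = 0, Σ1/h·P = -169/120.)
det = 4·(16801/14400) − (199/120)² = 3067/1600.
a = (0·(16801/14400) − (199/120)·(-169/120))/(3067/1600) = 33631/27603; b = (4·(-169/120) − (199/120)·0)/(3067/1600) = -27040/9201.
Residuals: -7717/27603, 16205/9201, -45010/27603, 4112/27603; SSR = 161786/27603.

SSR = 5.8612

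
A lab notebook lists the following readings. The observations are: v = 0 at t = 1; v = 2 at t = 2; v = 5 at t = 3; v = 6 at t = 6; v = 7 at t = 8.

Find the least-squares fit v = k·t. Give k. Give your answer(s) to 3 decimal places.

k = 0.974

Setting ∂/∂k … = 0 gives: 114·k = 111.
k = 111/114 = 0.973684.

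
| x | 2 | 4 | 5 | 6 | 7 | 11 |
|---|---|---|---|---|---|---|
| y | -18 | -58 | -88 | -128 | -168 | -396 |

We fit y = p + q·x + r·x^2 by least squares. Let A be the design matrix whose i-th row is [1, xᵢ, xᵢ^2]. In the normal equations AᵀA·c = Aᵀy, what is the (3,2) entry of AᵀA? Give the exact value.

Row 3 ↔ basis x^2, column 2 ↔ basis x, so (AᵀA)_{3,2} = Σᵢ (x^2)·(x) = (4)·(2) + (16)·(4) + (25)·(5) + (36)·(6) + (49)·(7) + (121)·(11) = 2087.

2087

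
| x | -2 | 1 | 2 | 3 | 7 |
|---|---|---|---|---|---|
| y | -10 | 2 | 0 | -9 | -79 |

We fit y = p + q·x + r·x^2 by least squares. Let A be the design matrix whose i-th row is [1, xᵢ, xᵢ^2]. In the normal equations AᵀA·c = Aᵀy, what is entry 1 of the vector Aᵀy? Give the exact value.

-96

Entry 1 ↔ basis 1, so (Aᵀy)_{1} = Σᵢ yᵢ = (1)·(-10) + (1)·(2) + (1)·(0) + (1)·(-9) + (1)·(-79) = -96.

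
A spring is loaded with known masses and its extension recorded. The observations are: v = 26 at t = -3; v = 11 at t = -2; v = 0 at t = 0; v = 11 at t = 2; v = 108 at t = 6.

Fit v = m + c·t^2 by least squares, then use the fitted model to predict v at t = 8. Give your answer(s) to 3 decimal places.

Entries of XᵀX: Σ1 = 5, Σt^2 = 53, Σt^2·t^2 = 1409.
Moment sums: Σv = 156, Σt^2·v = 4210.
Normal equations: [[5, 53]; [53, 1409]]·[m, c]ᵀ = [156, 4210]ᵀ.
Eliminating c: 1409·(row 1) − 53·(row 2) gives 4236·m = 1409·156 − 53·4210 = -3326, so m = -1663/2118.
Then c = (4210 − 53·(-1663/2118))/1409 = 6391/2118.
At t = 8: v̂ = (-1663/2118)·(1) + (6391/2118)·(64) = 135787/706.

v̂ = 192.333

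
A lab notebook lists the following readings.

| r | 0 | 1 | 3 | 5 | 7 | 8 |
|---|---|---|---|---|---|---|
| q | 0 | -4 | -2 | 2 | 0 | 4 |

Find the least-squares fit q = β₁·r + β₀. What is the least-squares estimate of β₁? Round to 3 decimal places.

Compute the Gram sums: Σr·r = 148, Σr = 24, Σ1 = 6.
And Σr·q = 32, Σq = 0.
AᵀA·[β₁, β₀]ᵀ = Aᵀq becomes [[148, 24]; [24, 6]]·[β₁, β₀]ᵀ = [32, 0]ᵀ.
det = 148·6 − 24² = 312.
β₁ = (32·6 − 24·0)/312 = 8/13; β₀ = (148·0 − 24·32)/312 = -32/13.

β₁ = 0.615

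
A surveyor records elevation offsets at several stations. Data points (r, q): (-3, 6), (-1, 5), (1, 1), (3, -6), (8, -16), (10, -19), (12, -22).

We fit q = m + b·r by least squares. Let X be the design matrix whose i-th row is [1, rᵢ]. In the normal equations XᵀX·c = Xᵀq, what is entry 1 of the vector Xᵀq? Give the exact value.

Entry 1 ↔ basis 1, so (Xᵀq)_{1} = Σᵢ qᵢ = (1)·(6) + (1)·(5) + (1)·(1) + (1)·(-6) + (1)·(-16) + (1)·(-19) + (1)·(-22) = -51.

-51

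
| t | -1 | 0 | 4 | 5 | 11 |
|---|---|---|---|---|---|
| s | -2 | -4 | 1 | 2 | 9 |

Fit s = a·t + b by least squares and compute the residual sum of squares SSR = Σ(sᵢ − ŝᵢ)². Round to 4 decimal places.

SSR = 5.1784

Setting ∂/∂a … = 0 gives: 163·a + 19·b = 115;  19·a + 5·b = 6.
(Σt·t = 163, Σt = 19, Σ1 = 5, Σt·s = 115, Σs = 6.)
det = 163·5 − 19² = 454.
a = (115·5 − 19·6)/454 = 461/454; b = (163·6 − 19·115)/454 = -1207/454.
Residuals: 380/227, -609/454, -183/454, -95/227, 111/227; SSR = 2351/454.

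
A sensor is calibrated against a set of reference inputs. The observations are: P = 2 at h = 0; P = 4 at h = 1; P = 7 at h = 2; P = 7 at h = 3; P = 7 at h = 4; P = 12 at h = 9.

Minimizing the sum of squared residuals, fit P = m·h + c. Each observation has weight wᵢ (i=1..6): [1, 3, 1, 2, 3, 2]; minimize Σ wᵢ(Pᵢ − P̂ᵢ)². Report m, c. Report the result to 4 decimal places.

Setting ∂/∂m … = 0 gives: 235·m + 41·c = 368;  41·m + 12·c = 80.
det = 235·12 − 41² = 1139.
m = (368·12 − 41·80)/1139 = 1136/1139; c = (235·80 − 41·368)/1139 = 3712/1139.

m = 0.9974, c = 3.2590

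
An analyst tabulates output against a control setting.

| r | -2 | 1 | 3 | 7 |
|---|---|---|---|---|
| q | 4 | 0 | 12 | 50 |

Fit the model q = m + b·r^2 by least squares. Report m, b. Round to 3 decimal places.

m = 0.460, b = 1.018

Setting ∂/∂m … = 0 gives: 4·m + 63·b = 66;  63·m + 2499·b = 2574.
Eliminating b: 2499·(row 1) − 63·(row 2) gives 6027·m = 2499·66 − 63·2574 = 2772, so m = 132/287.
Then b = (2574 − 63·(132/287))/2499 = 2046/2009.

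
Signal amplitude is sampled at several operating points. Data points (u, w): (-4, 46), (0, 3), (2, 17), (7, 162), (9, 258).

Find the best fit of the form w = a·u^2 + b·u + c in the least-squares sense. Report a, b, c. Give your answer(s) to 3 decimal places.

Setting ∂/∂a … = 0 gives: 9234·a + 1016·b + 150·c = 29640;  1016·a + 150·b + 14·c = 3306;  150·a + 14·b + 5·c = 486.
(Σu^2·u^2 = 9234, Σu^2·u = 1016, Σu^2 = 150, Σu·u = 150, Σu = 14, Σ1 = 5, Σu^2·w = 29640, Σu·w = 3306, Σw = 486.)
Row-reducing yields a = 636636/211639, b = 291021/211639, c = 657372/211639.

a = 3.008, b = 1.375, c = 3.106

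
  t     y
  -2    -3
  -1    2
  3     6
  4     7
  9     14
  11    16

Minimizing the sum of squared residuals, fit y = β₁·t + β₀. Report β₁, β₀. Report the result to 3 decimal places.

Sums needed: Σt·t = 232, Σt = 24, Σ1 = 6.
Moment sums: Σt·y = 352, Σy = 42.
So XᵀX·[β₁, β₀]ᵀ = Xᵀy: [[232, 24]; [24, 6]]·[β₁, β₀]ᵀ = [352, 42]ᵀ.
Eliminating β₀: 6·(row 1) − 24·(row 2) gives 816·β₁ = 6·352 − 24·42 = 1104, so β₁ = 23/17.
Then β₀ = (42 − 24·(23/17))/6 = 27/17.

β₁ = 1.353, β₀ = 1.588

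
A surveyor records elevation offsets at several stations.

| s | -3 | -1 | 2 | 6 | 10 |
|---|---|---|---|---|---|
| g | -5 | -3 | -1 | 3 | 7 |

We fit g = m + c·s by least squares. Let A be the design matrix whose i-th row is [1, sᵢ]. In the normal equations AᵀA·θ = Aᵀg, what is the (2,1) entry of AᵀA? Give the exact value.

Row 2 ↔ basis s, column 1 ↔ basis 1, so (AᵀA)_{2,1} = Σᵢ s = (-3)·(1) + (-1)·(1) + (2)·(1) + (6)·(1) + (10)·(1) = 14.

14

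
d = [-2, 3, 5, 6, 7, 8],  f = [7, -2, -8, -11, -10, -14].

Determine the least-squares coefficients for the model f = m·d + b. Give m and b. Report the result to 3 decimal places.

Normal-equation sums: Σd·d = 187, Σd = 27, Σ1 = 6.
For Aᵀf: Σd·f = -308, Σf = -38.
Δ = 187·6 − 27² = 393.
m = ((-308)·6 − 27·(-38))/393 = -274/131; b = (187·(-38) − 27·(-308))/393 = 1210/393.

m = -2.092, b = 3.079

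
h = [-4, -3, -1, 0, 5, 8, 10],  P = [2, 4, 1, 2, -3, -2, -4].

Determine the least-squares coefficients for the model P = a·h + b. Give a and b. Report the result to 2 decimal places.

Normal-equation sums: Σh·h = 215, Σh = 15, Σ1 = 7.
And Σh·P = -92, ΣP = 0.
So XᵀX·[a, b]ᵀ = XᵀP: [[215, 15]; [15, 7]]·[a, b]ᵀ = [-92, 0]ᵀ.
Eliminating b: 7·(row 1) − 15·(row 2) gives 1280·a = 7·(-92) − 15·0 = -644, so a = -161/320.
Then b = (0 − 15·(-161/320))/7 = 69/64.

a = -0.50, b = 1.08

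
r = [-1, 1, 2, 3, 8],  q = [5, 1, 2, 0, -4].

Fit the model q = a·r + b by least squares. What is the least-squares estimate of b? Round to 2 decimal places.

b = 3.24

Forming XᵀX = [[79, 13]; [13, 5]] and Xᵀq = [-32, 4]ᵀ gives XᵀX·[a, b]ᵀ = Xᵀq.
Δ = 79·5 − 13² = 226.
a = ((-32)·5 − 13·4)/226 = -106/113; b = (79·4 − 13·(-32))/226 = 366/113.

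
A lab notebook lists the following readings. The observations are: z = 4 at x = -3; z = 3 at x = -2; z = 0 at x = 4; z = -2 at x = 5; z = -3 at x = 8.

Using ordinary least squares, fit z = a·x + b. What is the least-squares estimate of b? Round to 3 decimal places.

Normal-equation sums: Σx·x = 118, Σx = 12, Σ1 = 5.
Moment sums: Σx·z = -52, Σz = 2.
AᵀA·[a, b]ᵀ = Aᵀz becomes [[118, 12]; [12, 5]]·[a, b]ᵀ = [-52, 2]ᵀ.
Determinant 118·5 − 12² = 446.
a = ((-52)·5 − 12·2)/446 = -142/223; b = (118·2 − 12·(-52))/446 = 430/223.

b = 1.928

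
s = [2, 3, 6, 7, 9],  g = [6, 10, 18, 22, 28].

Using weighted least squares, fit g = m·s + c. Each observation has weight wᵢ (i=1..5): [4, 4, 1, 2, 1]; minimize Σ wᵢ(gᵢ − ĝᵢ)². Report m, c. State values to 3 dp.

With design matrix A, AᵀWA = [[267, 49]; [49, 12]] and AᵀWg = [836, 154]ᵀ.
Δ = 267·12 − 49² = 803.
m = (836·12 − 49·154)/803 = 226/73; c = (267·154 − 49·836)/803 = 14/73.

m = 3.096, c = 0.192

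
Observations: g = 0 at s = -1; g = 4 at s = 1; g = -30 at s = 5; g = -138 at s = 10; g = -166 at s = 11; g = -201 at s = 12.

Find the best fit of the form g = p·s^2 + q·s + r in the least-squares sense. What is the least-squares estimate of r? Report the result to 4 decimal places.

Entries of MᵀM: Σs^2·s^2 = 46004, Σs^2·s = 4184, Σs^2 = 392, Σs·s = 392, Σs = 38, Σ1 = 6.
And Σs^2·g = -63576, Σs·g = -5764, Σg = -531.
So MᵀM·[p, q, r]ᵀ = Mᵀg: [[46004, 4184, 392]; [4184, 392, 38]; [392, 38, 6]]·[p, q, r]ᵀ = [-63576, -5764, -531]ᵀ.
Row-reducing yields p = -107329/71871, q = 132689/143742, r = 77132/23957.

r = 3.2196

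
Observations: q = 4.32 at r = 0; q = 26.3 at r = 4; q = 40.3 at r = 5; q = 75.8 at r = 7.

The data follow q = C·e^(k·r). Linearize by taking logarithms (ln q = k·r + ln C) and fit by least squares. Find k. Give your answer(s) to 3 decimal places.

Taking logs, ln q = k·r + ln C, so regress ln q on r.
XᵀX = [[90.0000, 16.0000]; [16.0000, 4]], rhs = [61.8567, 12.7573]ᵀ  (here Σr = 16.0000, Σ(r)² = 90.0000, Σln q = 12.7573, Σr·ln q = 61.8567).
Slope k = (n·Σr·ln q − Σr·Σln q)/(n·Σ(r)² − (Σr)²) = (4·61.8567 − 16.0000·12.7573)/104.0000 = 0.41645; ln C = (Σln q − k·Σr)/n = 1.52353.

k = 0.416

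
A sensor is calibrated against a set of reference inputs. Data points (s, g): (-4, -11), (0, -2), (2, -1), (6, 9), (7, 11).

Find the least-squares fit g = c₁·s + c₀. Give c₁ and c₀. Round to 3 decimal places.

c₁ = 1.978, c₀ = -3.151

Setting ∂/∂c₁ … = 0 gives: 105·c₁ + 11·c₀ = 173;  11·c₁ + 5·c₀ = 6.
(Σs·s = 105, Σs = 11, Σ1 = 5, Σs·g = 173, Σg = 6.)
det = 105·5 − 11² = 404.
c₁ = (173·5 − 11·6)/404 = 799/404; c₀ = (105·6 − 11·173)/404 = -1273/404.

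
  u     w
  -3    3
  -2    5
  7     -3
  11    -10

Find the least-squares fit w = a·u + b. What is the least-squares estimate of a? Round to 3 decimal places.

Sums needed: Σu·u = 183, Σu = 13, Σ1 = 4.
And Σu·w = -150, Σw = -5.
So XᵀX·[a, b]ᵀ = Xᵀw: [[183, 13]; [13, 4]]·[a, b]ᵀ = [-150, -5]ᵀ.
Δ = 183·4 − 13² = 563.
a = ((-150)·4 − 13·(-5))/563 = -535/563; b = (183·(-5) − 13·(-150))/563 = 1035/563.

a = -0.950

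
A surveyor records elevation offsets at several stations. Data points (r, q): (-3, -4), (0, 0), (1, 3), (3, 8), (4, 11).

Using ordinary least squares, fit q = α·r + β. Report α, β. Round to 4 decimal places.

MᵀM·[α, β]ᵀ = Mᵀq reads: 35·α + 5·β = 83;  5·α + 5·β = 18.
Δ = 35·5 − 5² = 150.
α = (83·5 − 5·18)/150 = 13/6; β = (35·18 − 5·83)/150 = 43/30.

α = 2.1667, β = 1.4333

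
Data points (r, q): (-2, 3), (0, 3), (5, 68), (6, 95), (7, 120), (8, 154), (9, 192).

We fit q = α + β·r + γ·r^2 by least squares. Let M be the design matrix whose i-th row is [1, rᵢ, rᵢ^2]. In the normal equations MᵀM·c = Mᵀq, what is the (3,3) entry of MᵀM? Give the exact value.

14995

Row 3 ↔ basis r^2, column 3 ↔ basis r^2, so (MᵀM)_{3,3} = Σᵢ (r^2)·(r^2) = (4)·(4) + (0)·(0) + (25)·(25) + (36)·(36) + (49)·(49) + (64)·(64) + (81)·(81) = 14995.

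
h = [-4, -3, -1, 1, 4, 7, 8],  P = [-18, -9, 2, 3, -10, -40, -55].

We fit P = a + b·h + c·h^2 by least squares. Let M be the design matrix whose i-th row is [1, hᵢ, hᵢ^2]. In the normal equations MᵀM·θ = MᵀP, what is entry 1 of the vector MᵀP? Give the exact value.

Entry 1 ↔ basis 1, so (MᵀP)_{1} = Σᵢ Pᵢ = (1)·(-18) + (1)·(-9) + (1)·(2) + (1)·(3) + (1)·(-10) + (1)·(-40) + (1)·(-55) = -127.

-127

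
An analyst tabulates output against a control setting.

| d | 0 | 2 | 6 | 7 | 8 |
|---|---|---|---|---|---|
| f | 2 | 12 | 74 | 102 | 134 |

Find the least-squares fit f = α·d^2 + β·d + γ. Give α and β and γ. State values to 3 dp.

α = 2.085, β = -0.395, γ = 2.820

The normal system MᵀM·[α, β, γ]ᵀ = Mᵀf is [[7809, 1079, 153]; [1079, 153, 23]; [153, 23, 5]]·[α, β, γ]ᵀ = [16286, 2254, 324]ᵀ.
Solving the 3×3 system (Gaussian elimination) gives α = 4449/2134, β = -421/1067, γ = 547/194.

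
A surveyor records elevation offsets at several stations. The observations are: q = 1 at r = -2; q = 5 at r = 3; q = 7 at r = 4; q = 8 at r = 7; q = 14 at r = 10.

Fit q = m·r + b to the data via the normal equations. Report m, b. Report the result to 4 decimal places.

Setting ∂/∂m … = 0 gives: 178·m + 22·b = 237;  22·m + 5·b = 35.
det = 178·5 − 22² = 406.
m = (237·5 − 22·35)/406 = 415/406; b = (178·35 − 22·237)/406 = 508/203.

m = 1.0222, b = 2.5025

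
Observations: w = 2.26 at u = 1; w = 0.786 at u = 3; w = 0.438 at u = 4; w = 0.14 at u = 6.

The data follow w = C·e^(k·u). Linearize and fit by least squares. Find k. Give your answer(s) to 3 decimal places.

k = -0.557

Taking logs, ln w = k·u + ln C, so regress ln w on u.
AᵀA = [[62.0000, 14.0000]; [14.0000, 4]], rhs = [-15.0059, -2.2171]ᵀ  (here Σu = 14.0000, Σ(u)² = 62.0000, Σln w = -2.2171, Σu·ln w = -15.0059).
Δ = 62.0000·4 − (14.0000)² = 52.0000; k = (-15.0059·4 − 14.0000·-2.2171)/52.0000 = -0.55739, ln C = (62.0000·-2.2171 − 14.0000·-15.0059)/52.0000 = 1.39659.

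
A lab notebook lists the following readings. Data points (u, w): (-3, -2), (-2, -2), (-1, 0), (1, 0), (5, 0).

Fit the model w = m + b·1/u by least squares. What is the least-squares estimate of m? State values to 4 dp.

m = -0.7367

Entries of MᵀM: Σ1 = 5, Σ1/u = -19/30, Σ1/u·1/u = 2161/900.
For Mᵀw: Σw = -4, Σ1/u·w = 5/3.
So MᵀM·[m, b]ᵀ = Mᵀw: [[5, -19/30]; [-19/30, 2161/900]]·[m, b]ᵀ = [-4, 5/3]ᵀ.
Eliminating b: (2161/900)·(row 1) − (-19/30)·(row 2) gives (2611/225)·m = (2161/900)·(-4) − (-19/30)·(5/3) = -3847/450, so m = -3847/5222.
Then b = ((5/3) − (-19/30)·(-3847/5222))/(2161/900) = 1305/2611.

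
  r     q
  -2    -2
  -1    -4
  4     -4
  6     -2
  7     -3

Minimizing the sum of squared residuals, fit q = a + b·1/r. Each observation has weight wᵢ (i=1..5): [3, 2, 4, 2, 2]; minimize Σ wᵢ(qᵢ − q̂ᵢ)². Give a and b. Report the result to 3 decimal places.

a = -3.093, b = -0.110

Sums needed: Σwᵢ·1 = 13, Σwᵢ·1/r = -79/42, Σwᵢ·1/r·1/r = 2731/882.
Right-hand side: Σwᵢ·q = -40, Σwᵢ·1/r·q = 115/21.
Eliminating b: (2731/882)·(row 1) − (-79/42)·(row 2) gives (64765/1764)·a = (2731/882)·(-40) − (-79/42)·(115/21) = -33385/294, so a = -40062/12953.
Then b = ((115/21) − (-79/42)·(-40062/12953))/(2731/882) = -1428/12953.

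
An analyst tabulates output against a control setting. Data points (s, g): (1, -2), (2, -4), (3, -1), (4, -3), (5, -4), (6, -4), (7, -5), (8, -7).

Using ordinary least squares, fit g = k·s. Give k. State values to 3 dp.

From the data, Σs·s = 204.
And Σs·g = -160.
Normal equations: [[204]]·[k]ᵀ = [-160]ᵀ.
Hence k = -160 / 204 ≈ -0.784314.

k = -0.784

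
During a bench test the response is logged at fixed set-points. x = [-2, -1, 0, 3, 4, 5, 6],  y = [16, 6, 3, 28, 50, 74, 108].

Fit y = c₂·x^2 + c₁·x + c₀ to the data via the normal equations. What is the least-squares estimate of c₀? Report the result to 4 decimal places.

Normal-equation sums: Σx^2·x^2 = 2275, Σx^2·x = 423, Σx^2 = 91, Σx·x = 91, Σx = 15, Σ1 = 7.
For Aᵀy: Σx^2·y = 6860, Σx·y = 1264, Σy = 285.
So AᵀA·[c₂, c₁, c₀]ᵀ = Aᵀy: [[2275, 423, 91]; [423, 91, 15]; [91, 15, 7]]·[c₂, c₁, c₀]ᵀ = [6860, 1264, 285]ᵀ.
Row-reducing yields c₂ = 4019/1344, c₁ = -31/64, c₀ = 967/336.

c₀ = 2.8780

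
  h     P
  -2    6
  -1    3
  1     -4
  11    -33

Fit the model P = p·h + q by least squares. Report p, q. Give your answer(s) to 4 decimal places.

Normal-equation sums: Σh·h = 127, Σh = 9, Σ1 = 4.
And Σh·P = -382, ΣP = -28.
det = 127·4 − 9² = 427.
p = ((-382)·4 − 9·(-28))/427 = -1276/427; q = (127·(-28) − 9·(-382))/427 = -118/427.

p = -2.9883, q = -0.2763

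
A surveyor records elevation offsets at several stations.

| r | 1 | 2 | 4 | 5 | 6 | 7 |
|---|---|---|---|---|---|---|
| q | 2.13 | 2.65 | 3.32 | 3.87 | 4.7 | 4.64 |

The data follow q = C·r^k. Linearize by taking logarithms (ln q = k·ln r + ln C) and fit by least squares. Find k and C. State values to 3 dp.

k = 0.414, C = 2.044

Let Y = ln q. Fitting Y = k·ln r + ln C by least squares:
Σln r = 7.4265, Σ(ln r)² = 11.9895, Σln q = 7.3662, Σln r·ln q = 10.2763.
Normal system: [[11.9895, 7.4265]; [7.4265, 6]]·[k, ln C]ᵀ = [10.2763, 7.3662]ᵀ.
Slope k = (n·Σln r·ln q − Σln r·Σln q)/(n·Σ(ln r)² − (Σln r)²) = (6·10.2763 − 7.4265·7.3662)/16.7835 = 0.41424; ln C = (Σln q − k·Σln r)/n = 0.71497, so C = exp(0.71497) = 2.04413.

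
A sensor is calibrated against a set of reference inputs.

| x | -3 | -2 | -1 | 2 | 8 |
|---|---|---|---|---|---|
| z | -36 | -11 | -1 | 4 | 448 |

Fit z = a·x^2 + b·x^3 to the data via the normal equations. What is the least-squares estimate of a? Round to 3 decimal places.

Entries of AᵀA: Σx^2·x^2 = 4210, Σx^2·x^3 = 32524, Σx^3·x^3 = 263002.
And Σx^2·z = 28319, Σx^3·z = 230469.
Normal equations: [[4210, 32524]; [32524, 263002]]·[a, b]ᵀ = [28319, 230469]ᵀ.
Δ = 4210·263002 − 32524² = 49427844.
a = (28319·263002 − 32524·230469)/49427844 = -23910059/24713922; b = (4210·230469 − 32524·28319)/49427844 = 24613667/24713922.

a = -0.967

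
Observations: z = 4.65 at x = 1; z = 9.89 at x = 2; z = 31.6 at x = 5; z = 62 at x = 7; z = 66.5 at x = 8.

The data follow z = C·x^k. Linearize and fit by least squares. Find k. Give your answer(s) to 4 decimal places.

k = 1.3093

With ln zᵢ as the transformed response and ln xᵢ as the regressor:
AᵀA = [[11.1814, 6.3279]; [6.3279, 5]], rhs = [23.9049, 15.6059]ᵀ  (here Σln x = 6.3279, Σ(ln x)² = 11.1814, Σln z = 15.6059, Σln x·ln z = 23.9049).
Δ = 11.1814·5 − (6.3279)² = 15.8642; k = (23.9049·5 − 6.3279·15.6059)/15.8642 = 1.30932, ln C = (11.1814·15.6059 − 6.3279·23.9049)/15.8642 = 1.46411.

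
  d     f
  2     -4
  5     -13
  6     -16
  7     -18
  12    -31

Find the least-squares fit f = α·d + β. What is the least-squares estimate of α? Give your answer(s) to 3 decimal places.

XᵀX·[α, β]ᵀ = Xᵀf reads: 258·α + 32·β = -667;  32·α + 5·β = -82.
Determinant 258·5 − 32² = 266.
α = ((-667)·5 − 32·(-82))/266 = -711/266; β = (258·(-82) − 32·(-667))/266 = 94/133.

α = -2.673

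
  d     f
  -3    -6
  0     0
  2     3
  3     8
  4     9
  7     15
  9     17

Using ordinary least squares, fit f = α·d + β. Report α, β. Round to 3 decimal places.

α = 1.997, β = 0.295

Sums needed: Σd·d = 168, Σd = 22, Σ1 = 7.
Right-hand side: Σd·f = 342, Σf = 46.
MᵀM·[α, β]ᵀ = Mᵀf becomes [[168, 22]; [22, 7]]·[α, β]ᵀ = [342, 46]ᵀ.
Eliminating β: 7·(row 1) − 22·(row 2) gives 692·α = 7·342 − 22·46 = 1382, so α = 691/346.
Then β = (46 − 22·(691/346))/7 = 51/173.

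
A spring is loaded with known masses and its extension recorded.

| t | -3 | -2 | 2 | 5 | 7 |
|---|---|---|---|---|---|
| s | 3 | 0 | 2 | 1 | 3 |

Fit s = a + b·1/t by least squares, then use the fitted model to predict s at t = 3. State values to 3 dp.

ŝ = 2.102

From the data, Σ1 = 5, Σ1/t = 1/105, Σ1/t·1/t = 14807/22050.
Right-hand side: Σs = 9, Σ1/t·s = 22/35.
Eliminating b: (14807/22050)·(row 1) − (1/105)·(row 2) gives (74033/22050)·a = (14807/22050)·9 − (1/105)·(22/35) = 44377/7350, so a = 133131/74033.
Then b = ((22/35) − (1/105)·(133131/74033))/(14807/22050) = 67410/74033.
At t = 3: ŝ = (133131/74033)·(1) + (67410/74033)·(1/3) = 155601/74033.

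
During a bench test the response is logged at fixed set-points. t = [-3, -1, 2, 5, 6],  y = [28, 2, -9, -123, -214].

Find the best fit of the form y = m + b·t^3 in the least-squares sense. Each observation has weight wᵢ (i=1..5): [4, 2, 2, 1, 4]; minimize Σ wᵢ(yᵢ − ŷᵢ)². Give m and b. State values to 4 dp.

m = 0.6513, b = -0.9938

Setting ∂/∂m … = 0 gives: 13·m + 895·b = -881;  895·m + 205295·b = -203443.
(Σwᵢ·1 = 13, Σwᵢ·t^3 = 895, Σwᵢ·t^3·t^3 = 205295, Σwᵢ·y = -881, Σwᵢ·t^3·y = -203443.)
Eliminating b: 205295·(row 1) − 895·(row 2) gives 1867810·m = 205295·(-881) − 895·(-203443) = 1216590, so m = 121659/186781.
Then b = ((-203443) − 895·(121659/186781))/205295 = -928132/933905.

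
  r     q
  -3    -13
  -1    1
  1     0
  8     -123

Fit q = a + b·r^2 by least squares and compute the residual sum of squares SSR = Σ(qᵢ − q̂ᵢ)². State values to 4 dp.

Entries of AᵀA: Σ1 = 4, Σr^2 = 75, Σr^2·r^2 = 4179.
Moment sums: Σq = -135, Σr^2·q = -7988.
AᵀA·[a, b]ᵀ = Aᵀq becomes [[4, 75]; [75, 4179]]·[a, b]ᵀ = [-135, -7988]ᵀ.
Eliminating b: 4179·(row 1) − 75·(row 2) gives 11091·a = 4179·(-135) − 75·(-7988) = 34935, so a = 11645/3697.
Then b = ((-7988) − 75·(11645/3697))/4179 = -21827/11091.
Residuals: 5775/3697, -2017/11091, -13108/11091, -2200/11091; SSR = 43358/11091.

SSR = 3.9093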